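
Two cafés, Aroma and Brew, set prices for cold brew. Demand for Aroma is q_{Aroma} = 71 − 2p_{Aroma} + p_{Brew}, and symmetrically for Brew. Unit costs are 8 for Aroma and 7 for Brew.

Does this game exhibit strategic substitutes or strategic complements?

Aroma's profit: π = (p_{Aroma} − 8)(71 − 2p_{Aroma} + p_{Brew}).
∂π/∂p_{Aroma} = 87 − 4p_{Aroma} + p_{Brew} = 0 ⇒ p_{Aroma} = 21.75 + 0.25p_{Brew}.
The best-response slope dp_{Aroma}/dp_{Brew} = 0.25 > 0: the reaction function is upward-sloping, so the choices are strategic complements.

strategic complements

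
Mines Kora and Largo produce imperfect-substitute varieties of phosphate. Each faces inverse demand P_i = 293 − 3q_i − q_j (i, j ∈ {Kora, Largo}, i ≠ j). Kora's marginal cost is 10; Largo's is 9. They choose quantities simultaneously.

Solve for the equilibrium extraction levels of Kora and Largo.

Mine Kora's profit: π = q_{Kora}(293 − 3q_{Kora} − q_{Largo}) − 10q_{Kora}.
∂π/∂q_{Kora} = 283 − 6q_{Kora} − q_{Largo} = 0 ⇒ q_{Kora} = 283/6 − (1/6)q_{Largo}.
Similarly q_{Largo} = 142/3 − (1/6)q_{Kora}.
Plugging q_{Largo} into Kora's best response: q_{Kora} = 283/6 − (1/6)(142/3 − (1/6)q_{Kora}) ⇒ (35/36)q_{Kora} = 707/18, so q_{Kora} = 40.4.
Then q_{Largo} = 142/3 − (1/6)·40.4 = 40.6.

40.4, 40.6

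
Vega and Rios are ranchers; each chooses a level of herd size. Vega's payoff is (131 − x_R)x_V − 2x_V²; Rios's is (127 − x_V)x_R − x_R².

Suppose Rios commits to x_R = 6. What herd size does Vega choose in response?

Expanding Vega's payoff: 131x_V − x_Rx_V − 2x_V².
∂π/∂x_V = 131 − x_R − 4x_V = 0, so x_V = 32.75 − 0.25x_R.
At x_R = 6: x_V = 32.75 − 0.25·6 = 31.25.

31.25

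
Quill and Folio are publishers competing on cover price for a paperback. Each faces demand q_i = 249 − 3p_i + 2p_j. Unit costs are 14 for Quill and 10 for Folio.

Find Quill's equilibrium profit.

Quill's profit: π = (p_{Quill} − 14)(249 − 3p_{Quill} + 2p_{Folio}).
∂π/∂p_{Quill} = 291 − 6p_{Quill} + 2p_{Folio} = 0 ⇒ p_{Quill} = 48.5 + (1/3)p_{Folio}.
Similarly p_{Folio} = 46.5 + (1/3)p_{Quill}.
Plugging p_{Folio} into Quill's best response: p_{Quill} = 48.5 + (1/3)(46.5 + (1/3)p_{Quill}) ⇒ (8/9)p_{Quill} = 64, so p_{Quill} = 72.
Then p_{Folio} = 46.5 + (1/3)·72 = 70.5.
q_{Quill} = 249 − 3·72 + 2·70.5 = 174.
Profit = (72 − 14)·174 = 10092.

10092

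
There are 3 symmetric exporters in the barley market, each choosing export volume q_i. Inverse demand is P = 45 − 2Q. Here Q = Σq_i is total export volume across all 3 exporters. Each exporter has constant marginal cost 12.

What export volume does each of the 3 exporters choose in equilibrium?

4.125

A representative exporter's profit is π_i = q_i(45 − 2Q) − 12q_i, with Q = q_i + Σ_{j≠i} q_j.
First-order condition: 33 − 4q_i − 2Σ_{j≠i} q_j = 0.
In a symmetric equilibrium every exporter chooses the same q, so Σ_{j≠i} q_j = 2q. The condition becomes 33 − 8q = 0, giving q = 33/8 = 4.125.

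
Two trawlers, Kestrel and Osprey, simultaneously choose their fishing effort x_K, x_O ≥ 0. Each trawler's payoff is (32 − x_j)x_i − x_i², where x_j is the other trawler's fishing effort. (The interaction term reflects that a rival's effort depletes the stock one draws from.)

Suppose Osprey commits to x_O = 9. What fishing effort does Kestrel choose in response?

11.5

Kestrel's payoff is (32 − x_O)x_K − x_K².
∂π/∂x_K = 32 − x_O − 2x_K = 0, so x_K = 16 − 0.5x_O.
At x_O = 9: x_K = 16 − 0.5·9 = 11.5.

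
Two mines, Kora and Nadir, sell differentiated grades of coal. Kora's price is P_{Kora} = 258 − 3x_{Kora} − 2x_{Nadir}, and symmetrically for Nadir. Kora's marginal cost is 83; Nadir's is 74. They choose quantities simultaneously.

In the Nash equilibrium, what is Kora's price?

146.9375

Mine Kora's profit: π = x_{Kora}(258 − 3x_{Kora} − 2x_{Nadir}) − 83x_{Kora}.
∂π/∂x_{Kora} = 175 − 6x_{Kora} − 2x_{Nadir} = 0 ⇒ x_{Kora} = 175/6 − (1/3)x_{Nadir}.
Similarly x_{Nadir} = 92/3 − (1/3)x_{Kora}.
Substituting the second reaction function into the first: x_{Kora} = 175/6 − (1/3)(92/3 − (1/3)x_{Kora}), which gives (8/9)x_{Kora} = 341/18 ⇒ x_{Kora} = 21.3125.
Then x_{Nadir} = 92/3 − (1/3)·21.3125 = 23.5625.
P_{Kora} = 258 − 3·21.3125 − 2·23.5625 = 146.9375.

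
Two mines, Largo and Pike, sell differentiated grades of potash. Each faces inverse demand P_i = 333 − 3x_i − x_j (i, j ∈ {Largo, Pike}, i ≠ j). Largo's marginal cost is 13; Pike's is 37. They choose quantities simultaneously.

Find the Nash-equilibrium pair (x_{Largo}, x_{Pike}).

46.4, 41.6

Mine Largo's profit: π = x_{Largo}(333 − 3x_{Largo} − x_{Pike}) − 13x_{Largo}.
∂π/∂x_{Largo} = 320 − 6x_{Largo} − x_{Pike} = 0 ⇒ x_{Largo} = 160/3 − (1/6)x_{Pike}.
Similarly x_{Pike} = 148/3 − (1/6)x_{Largo}.
Plugging x_{Pike} into Largo's best response: x_{Largo} = 160/3 − (1/6)(148/3 − (1/6)x_{Largo}) ⇒ (35/36)x_{Largo} = 406/9, so x_{Largo} = 46.4.
Then x_{Pike} = 148/3 − (1/6)·46.4 = 41.6.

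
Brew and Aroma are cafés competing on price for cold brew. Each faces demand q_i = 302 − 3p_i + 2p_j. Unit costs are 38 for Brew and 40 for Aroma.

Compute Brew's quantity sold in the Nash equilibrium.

199.125

Brew's profit: π = (p_{Brew} − 38)(302 − 3p_{Brew} + 2p_{Aroma}).
∂π/∂p_{Brew} = 416 − 6p_{Brew} + 2p_{Aroma} = 0 ⇒ p_{Brew} = 208/3 + (1/3)p_{Aroma}.
Similarly p_{Aroma} = 211/3 + (1/3)p_{Brew}.
Plugging p_{Aroma} into Brew's best response: p_{Brew} = 208/3 + (1/3)(211/3 + (1/3)p_{Brew}) ⇒ (8/9)p_{Brew} = 835/9, so p_{Brew} = 104.375.
Then p_{Aroma} = 211/3 + (1/3)·104.375 = 105.125.
q_{Brew} = 302 − 3·104.375 + 2·105.125 = 199.125.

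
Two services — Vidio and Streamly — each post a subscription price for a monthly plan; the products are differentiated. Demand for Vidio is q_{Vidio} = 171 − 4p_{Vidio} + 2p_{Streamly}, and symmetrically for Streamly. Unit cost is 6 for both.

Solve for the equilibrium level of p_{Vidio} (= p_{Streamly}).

32.5

Vidio's profit: π = (p_{Vidio} − 6)(171 − 4p_{Vidio} + 2p_{Streamly}).
∂π/∂p_{Vidio} = 195 − 8p_{Vidio} + 2p_{Streamly} = 0 ⇒ p_{Vidio} = 24.375 + 0.25p_{Streamly}.
The game is symmetric, so in equilibrium p_{Streamly} = p_{Vidio}: the reaction function gives 0.75p_{Vidio} = 24.375, hence p_{Vidio} = 32.5.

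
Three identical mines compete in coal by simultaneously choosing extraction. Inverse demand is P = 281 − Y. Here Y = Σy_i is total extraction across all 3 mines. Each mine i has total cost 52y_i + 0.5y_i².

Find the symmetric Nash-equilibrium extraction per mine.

A representative mine's profit is π_i = y_i(281 − Y) − 52y_i − 0.5y_i², with Y = y_i + Σ_{j≠i} y_j.
First-order condition: 229 − 3y_i − Σ_{j≠i} y_j = 0.
With identical mines, set every y_j = y: then 229 − 3y − 2y = 0, i.e. y = 229/5 = 45.8.

45.8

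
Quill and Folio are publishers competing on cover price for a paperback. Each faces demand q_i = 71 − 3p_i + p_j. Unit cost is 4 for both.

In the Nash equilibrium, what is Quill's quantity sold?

37.8

Quill's profit: π = (p_{Quill} − 4)(71 − 3p_{Quill} + p_{Folio}).
∂π/∂p_{Quill} = 83 − 6p_{Quill} + p_{Folio} = 0 ⇒ p_{Quill} = 83/6 + (1/6)p_{Folio}.
Setting p_{Quill} = p_{Folio} in the reaction function: p_{Quill} = 83/6 + (1/6)p_{Quill}, so p_{Quill} = (83/6) / (5/6) = 16.6.
q_{Quill} = 71 − 3·16.6 + 16.6 = 37.8.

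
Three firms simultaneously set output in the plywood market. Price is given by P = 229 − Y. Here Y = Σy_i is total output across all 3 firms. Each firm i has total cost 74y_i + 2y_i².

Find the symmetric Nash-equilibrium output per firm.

A representative firm's profit is π_i = y_i(229 − Y) − 74y_i − 2y_i², with Y = y_i + Σ_{j≠i} y_j.
First-order condition: 155 − 6y_i − Σ_{j≠i} y_j = 0.
In a symmetric equilibrium every firm chooses the same y, so Σ_{j≠i} y_j = 2y. The condition becomes 155 − 8y = 0, giving y = 155/8 = 19.375.

19.375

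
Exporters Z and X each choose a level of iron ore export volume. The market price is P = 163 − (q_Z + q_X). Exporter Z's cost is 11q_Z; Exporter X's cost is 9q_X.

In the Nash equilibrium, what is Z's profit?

Exporter Z's profit: π = q_Z(163 − (q_Z + q_X)) − 11q_Z.
∂π/∂q_Z = 152 − 2q_Z − q_X = 0, so q_Z = 76 − 0.5q_X.
By the same steps for X: q_X = 77 − 0.5q_Z.
Solving the two reaction functions simultaneously: (1 − (−0.5)(−0.5))q_Z = 76 − 0.5·77, so 0.75q_Z = 37.5 and q_Z = 50.
Then q_X = 77 − 0.5·50 = 52.
Price P = 163 − 102 = 61.
Z's profit: (61 − 11)·50 = 2500.

2500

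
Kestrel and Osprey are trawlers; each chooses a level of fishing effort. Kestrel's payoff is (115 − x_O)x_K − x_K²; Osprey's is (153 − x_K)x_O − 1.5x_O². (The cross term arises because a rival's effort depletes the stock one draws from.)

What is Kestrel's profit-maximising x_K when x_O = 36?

Expanding Kestrel's payoff: 115x_K − x_Ox_K − x_K².
∂π/∂x_K = 115 − x_O − 2x_K = 0, so x_K = 57.5 − 0.5x_O.
At x_O = 36: x_K = 57.5 − 0.5·36 = 39.5.

39.5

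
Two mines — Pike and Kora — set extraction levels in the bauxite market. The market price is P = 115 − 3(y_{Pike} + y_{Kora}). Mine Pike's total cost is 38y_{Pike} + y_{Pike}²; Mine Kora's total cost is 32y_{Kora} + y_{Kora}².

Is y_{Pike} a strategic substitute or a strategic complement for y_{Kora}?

strategic substitutes

Mine Pike's profit: π = y_{Pike}(115 − 3(y_{Pike} + y_{Kora})) − 38y_{Pike} − y_{Pike}².
∂π/∂y_{Pike} = 77 − 8y_{Pike} − 3y_{Kora} = 0, so y_{Pike} = 9.625 − 0.375y_{Kora}.
The best-response slope dy_{Pike}/dy_{Kora} = −0.375 < 0: the reaction function is downward-sloping, so the choices are strategic substitutes.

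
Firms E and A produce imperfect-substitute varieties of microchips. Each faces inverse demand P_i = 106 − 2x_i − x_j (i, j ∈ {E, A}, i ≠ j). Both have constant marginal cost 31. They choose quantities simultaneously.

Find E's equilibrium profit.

450

Firm E's profit: π = x_E(106 − 2x_E − x_A) − 31x_E.
∂π/∂x_E = 75 − 4x_E − x_A = 0 ⇒ x_E = 18.75 − 0.25x_A.
The game is symmetric, so in equilibrium x_A = x_E: the reaction function gives 1.25x_E = 18.75, hence x_E = 15.
P_E = 106 − 2·15 − 15 = 61.
Profit = (61 − 31)·15 = 450.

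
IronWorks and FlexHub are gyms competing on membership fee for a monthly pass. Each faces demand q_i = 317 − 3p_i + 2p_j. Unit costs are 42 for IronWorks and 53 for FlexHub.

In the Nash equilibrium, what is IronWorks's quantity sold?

IronWorks's profit: π = (p_{IronWorks} − 42)(317 − 3p_{IronWorks} + 2p_{FlexHub}).
∂π/∂p_{IronWorks} = 443 − 6p_{IronWorks} + 2p_{FlexHub} = 0 ⇒ p_{IronWorks} = 443/6 + (1/3)p_{FlexHub}.
Similarly p_{FlexHub} = 238/3 + (1/3)p_{IronWorks}.
Solving the two reaction functions simultaneously: (1 − (1/3)(1/3))p_{IronWorks} = 443/6 + (1/3)·(238/3), so (8/9)p_{IronWorks} = 1805/18 and p_{IronWorks} = 112.8125.
Then p_{FlexHub} = 238/3 + (1/3)·112.8125 = 116.9375.
q_{IronWorks} = 317 − 3·112.8125 + 2·116.9375 = 212.4375.

212.4375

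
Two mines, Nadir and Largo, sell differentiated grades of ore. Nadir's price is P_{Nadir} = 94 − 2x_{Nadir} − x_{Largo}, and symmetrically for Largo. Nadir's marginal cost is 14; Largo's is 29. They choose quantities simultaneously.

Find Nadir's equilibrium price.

48

Mine Nadir's profit: π = x_{Nadir}(94 − 2x_{Nadir} − x_{Largo}) − 14x_{Nadir}.
∂π/∂x_{Nadir} = 80 − 4x_{Nadir} − x_{Largo} = 0 ⇒ x_{Nadir} = 20 − 0.25x_{Largo}.
Similarly x_{Largo} = 16.25 − 0.25x_{Nadir}.
Substituting the second reaction function into the first: x_{Nadir} = 20 − 0.25(16.25 − 0.25x_{Nadir}), which gives 0.9375x_{Nadir} = 15.9375 ⇒ x_{Nadir} = 17.
Then x_{Largo} = 16.25 − 0.25·17 = 12.
P_{Nadir} = 94 − 2·17 − 12 = 48.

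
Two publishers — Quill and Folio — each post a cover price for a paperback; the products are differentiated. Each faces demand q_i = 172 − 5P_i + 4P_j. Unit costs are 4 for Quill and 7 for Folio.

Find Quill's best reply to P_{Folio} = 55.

Quill's profit: π = (P_{Quill} − 4)(172 − 5P_{Quill} + 4P_{Folio}).
∂π/∂P_{Quill} = 192 − 10P_{Quill} + 4P_{Folio} = 0 ⇒ P_{Quill} = 19.2 + 0.4P_{Folio}.
At P_{Folio} = 55: P_{Quill} = 19.2 + 0.4·55 = 41.2.

41.2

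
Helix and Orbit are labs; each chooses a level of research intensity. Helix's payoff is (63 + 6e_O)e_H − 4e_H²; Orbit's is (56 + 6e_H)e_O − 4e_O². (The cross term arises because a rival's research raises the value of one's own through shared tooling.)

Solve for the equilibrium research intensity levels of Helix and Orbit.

30, 29.5

Expanding Helix's payoff: 63e_H + 6e_Oe_H − 4e_H².
∂π/∂e_H = 63 + 6e_O − 8e_H = 0, so e_H = 7.875 + 0.75e_O.
Likewise for Orbit: e_O = 7 + 0.75e_H.
Plugging e_O into Helix's best response: e_H = 7.875 + 0.75(7 + 0.75e_H) ⇒ 0.4375e_H = 13.125, so e_H = 30.
Then e_O = 7 + 0.75·30 = 29.5.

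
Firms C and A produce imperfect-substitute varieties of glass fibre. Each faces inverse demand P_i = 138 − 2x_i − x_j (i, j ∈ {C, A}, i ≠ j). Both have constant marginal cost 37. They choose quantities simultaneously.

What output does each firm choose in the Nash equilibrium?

20.2

Firm C's profit: π = x_C(138 − 2x_C − x_A) − 37x_C.
∂π/∂x_C = 101 − 4x_C − x_A = 0 ⇒ x_C = 25.25 − 0.25x_A.
Setting x_C = x_A in the reaction function: x_C = 25.25 − 0.25x_C, so x_C = 25.25 / 1.25 = 20.2.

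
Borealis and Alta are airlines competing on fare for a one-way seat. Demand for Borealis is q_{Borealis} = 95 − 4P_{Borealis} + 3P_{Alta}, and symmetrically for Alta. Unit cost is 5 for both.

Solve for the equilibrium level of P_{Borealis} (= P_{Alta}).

23

Borealis's profit: π = (P_{Borealis} − 5)(95 − 4P_{Borealis} + 3P_{Alta}).
∂π/∂P_{Borealis} = 115 − 8P_{Borealis} + 3P_{Alta} = 0 ⇒ P_{Borealis} = 14.375 + 0.375P_{Alta}.
Setting P_{Borealis} = P_{Alta} in the reaction function: P_{Borealis} = 14.375 + 0.375P_{Borealis}, so P_{Borealis} = 14.375 / 0.625 = 23.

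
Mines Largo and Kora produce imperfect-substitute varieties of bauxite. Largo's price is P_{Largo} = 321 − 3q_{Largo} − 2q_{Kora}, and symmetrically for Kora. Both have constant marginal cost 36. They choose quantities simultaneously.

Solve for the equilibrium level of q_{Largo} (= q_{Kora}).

35.625

Mine Largo's profit: π = q_{Largo}(321 − 3q_{Largo} − 2q_{Kora}) − 36q_{Largo}.
∂π/∂q_{Largo} = 285 − 6q_{Largo} − 2q_{Kora} = 0 ⇒ q_{Largo} = 47.5 − (1/3)q_{Kora}.
By symmetry q_{Kora} = q_{Largo}; substituting into the reaction function, (4/3)q_{Largo} = 47.5 and q_{Largo} = 35.625.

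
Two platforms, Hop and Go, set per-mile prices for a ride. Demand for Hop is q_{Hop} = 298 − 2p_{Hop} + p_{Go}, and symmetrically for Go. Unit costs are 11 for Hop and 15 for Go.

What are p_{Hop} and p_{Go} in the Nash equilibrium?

107.2, 108.8

Hop's profit: π = (p_{Hop} − 11)(298 − 2p_{Hop} + p_{Go}).
∂π/∂p_{Hop} = 320 − 4p_{Hop} + p_{Go} = 0 ⇒ p_{Hop} = 80 + 0.25p_{Go}.
Similarly p_{Go} = 82 + 0.25p_{Hop}.
Substituting the second reaction function into the first: p_{Hop} = 80 + 0.25(82 + 0.25p_{Hop}), which gives 0.9375p_{Hop} = 100.5 ⇒ p_{Hop} = 107.2.
Then p_{Go} = 82 + 0.25·107.2 = 108.8.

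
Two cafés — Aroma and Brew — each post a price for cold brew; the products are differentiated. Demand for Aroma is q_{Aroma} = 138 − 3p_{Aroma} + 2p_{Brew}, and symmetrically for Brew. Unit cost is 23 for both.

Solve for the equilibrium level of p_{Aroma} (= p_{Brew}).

Aroma's profit: π = (p_{Aroma} − 23)(138 − 3p_{Aroma} + 2p_{Brew}).
∂π/∂p_{Aroma} = 207 − 6p_{Aroma} + 2p_{Brew} = 0 ⇒ p_{Aroma} = 34.5 + (1/3)p_{Brew}.
The game is symmetric, so in equilibrium p_{Brew} = p_{Aroma}: the reaction function gives (2/3)p_{Aroma} = 34.5, hence p_{Aroma} = 51.75.

51.75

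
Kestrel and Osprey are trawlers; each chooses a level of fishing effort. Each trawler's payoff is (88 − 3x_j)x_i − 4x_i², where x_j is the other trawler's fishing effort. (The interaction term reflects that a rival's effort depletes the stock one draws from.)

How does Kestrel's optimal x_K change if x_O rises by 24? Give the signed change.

Kestrel's payoff is (88 − 3x_O)x_K − 4x_K².
∂π/∂x_K = 88 − 3x_O − 8x_K = 0, so x_K = 11 − 0.375x_O.
The reaction-function slope is −0.375, so a 24-unit rise in x_O moves x_K by −0.375 × 24 = −9. Kestrel's best response falls — the actions are strategic substitutes.

-9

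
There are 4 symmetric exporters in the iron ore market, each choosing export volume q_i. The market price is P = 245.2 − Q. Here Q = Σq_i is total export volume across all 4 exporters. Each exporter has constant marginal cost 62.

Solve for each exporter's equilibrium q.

36.64

A representative exporter's profit is π_i = q_i(245.2 − Q) − 62q_i, with Q = q_i + Σ_{j≠i} q_j.
First-order condition: 183.2 − 2q_i − Σ_{j≠i} q_j = 0.
Imposing symmetry (q_j = q for all j) turns Σ_{j≠i} q_j into 3q, so 183.2 = 5q and q = 36.64.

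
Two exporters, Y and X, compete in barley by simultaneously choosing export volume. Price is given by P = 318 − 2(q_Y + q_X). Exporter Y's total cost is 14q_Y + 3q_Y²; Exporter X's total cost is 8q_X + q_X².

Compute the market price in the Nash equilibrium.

Exporter Y's profit: π = q_Y(318 − 2(q_Y + q_X)) − 14q_Y − 3q_Y².
∂π/∂q_Y = 304 − 10q_Y − 2q_X = 0, so q_Y = 30.4 − 0.2q_X.
For X: ∂π/∂q_X = 310 − 6q_X − 2q_Y = 0 ⇒ q_X = 155/3 − (1/3)q_Y.
Substituting the second reaction function into the first: q_Y = 30.4 − 0.2(155/3 − (1/3)q_Y), which gives (14/15)q_Y = 301/15 ⇒ q_Y = 21.5.
Then q_X = 155/3 − (1/3)·21.5 = 44.5.
Equilibrium price: P = 318 − 2·66 = 186.

186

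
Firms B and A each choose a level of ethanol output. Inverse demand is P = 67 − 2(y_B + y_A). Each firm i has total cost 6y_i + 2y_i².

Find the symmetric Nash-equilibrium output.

Firm B's profit: π = y_B(67 − 2(y_B + y_A)) − 6y_B − 2y_B².
∂π/∂y_B = 61 − 8y_B − 2y_A = 0, so y_B = 7.625 − 0.25y_A.
By symmetry y_A = y_B; substituting into the reaction function, 1.25y_B = 7.625 and y_B = 6.1.

6.1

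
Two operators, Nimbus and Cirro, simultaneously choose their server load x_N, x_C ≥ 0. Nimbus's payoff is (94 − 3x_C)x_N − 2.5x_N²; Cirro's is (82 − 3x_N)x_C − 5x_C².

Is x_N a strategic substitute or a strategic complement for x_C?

strategic substitutes

Expanding Nimbus's payoff: 94x_N − 3x_Cx_N − 2.5x_N².
∂π/∂x_N = 94 − 3x_C − 5x_N = 0, so x_N = 18.8 − 0.6x_C.
The best-response slope dx_N/dx_C = −0.6 < 0: the reaction function is downward-sloping, so the choices are strategic substitutes.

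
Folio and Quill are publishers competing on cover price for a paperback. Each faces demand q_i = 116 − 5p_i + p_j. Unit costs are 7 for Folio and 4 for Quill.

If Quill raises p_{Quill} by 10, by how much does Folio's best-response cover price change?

Folio's profit: π = (p_{Folio} − 7)(116 − 5p_{Folio} + p_{Quill}).
∂π/∂p_{Folio} = 151 − 10p_{Folio} + p_{Quill} = 0 ⇒ p_{Folio} = 15.1 + 0.1p_{Quill}.
The reaction-function slope is 0.1, so a 10-unit rise in p_{Quill} moves p_{Folio} by 0.1 × 10 = 1. Folio's best response rises — the actions are strategic complements.

1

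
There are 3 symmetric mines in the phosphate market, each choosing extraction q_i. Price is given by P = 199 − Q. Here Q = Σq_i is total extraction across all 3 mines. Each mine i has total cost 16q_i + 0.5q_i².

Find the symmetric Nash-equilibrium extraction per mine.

A representative mine's profit is π_i = q_i(199 − Q) − 16q_i − 0.5q_i², with Q = q_i + Σ_{j≠i} q_j.
First-order condition: 183 − 3q_i − Σ_{j≠i} q_j = 0.
In a symmetric equilibrium every mine chooses the same q, so Σ_{j≠i} q_j = 2q. The condition becomes 183 − 5q = 0, giving q = 183/5 = 36.6.

36.6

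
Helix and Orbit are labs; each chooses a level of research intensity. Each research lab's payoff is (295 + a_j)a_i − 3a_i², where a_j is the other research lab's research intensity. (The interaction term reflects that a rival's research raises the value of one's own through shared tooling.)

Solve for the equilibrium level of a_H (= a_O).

Helix's payoff is (295 + a_O)a_H − 3a_H².
∂π/∂a_H = 295 + a_O − 6a_H = 0, so a_H = 295/6 + (1/6)a_O.
Setting a_H = a_O in the reaction function: a_H = 295/6 + (1/6)a_H, so a_H = (295/6) / (5/6) = 59.

59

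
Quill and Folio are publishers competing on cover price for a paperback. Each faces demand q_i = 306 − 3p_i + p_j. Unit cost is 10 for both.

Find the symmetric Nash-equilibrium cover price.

Quill's profit: π = (p_{Quill} − 10)(306 − 3p_{Quill} + p_{Folio}).
∂π/∂p_{Quill} = 336 − 6p_{Quill} + p_{Folio} = 0 ⇒ p_{Quill} = 56 + (1/6)p_{Folio}.
By symmetry p_{Folio} = p_{Quill}; substituting into the reaction function, (5/6)p_{Quill} = 56 and p_{Quill} = 67.2.

67.2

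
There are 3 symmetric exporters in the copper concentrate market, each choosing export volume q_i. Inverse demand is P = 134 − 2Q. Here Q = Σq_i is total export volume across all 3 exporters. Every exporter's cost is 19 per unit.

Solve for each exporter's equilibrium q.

14.375

A representative exporter's profit is π_i = q_i(134 − 2Q) − 19q_i, with Q = q_i + Σ_{j≠i} q_j.
First-order condition: 115 − 4q_i − 2Σ_{j≠i} q_j = 0.
Imposing symmetry (q_j = q for all j) turns Σ_{j≠i} q_j into 2q, so 115 = 8q and q = 14.375.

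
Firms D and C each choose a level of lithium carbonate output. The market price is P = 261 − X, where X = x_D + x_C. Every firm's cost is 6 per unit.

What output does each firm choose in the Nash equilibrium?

Firm D's profit: π = x_D(261 − (x_D + x_C)) − 6x_D.
∂π/∂x_D = 255 − 2x_D − x_C = 0, so x_D = 127.5 − 0.5x_C.
The game is symmetric, so in equilibrium x_C = x_D: the reaction function gives 1.5x_D = 127.5, hence x_D = 85.

85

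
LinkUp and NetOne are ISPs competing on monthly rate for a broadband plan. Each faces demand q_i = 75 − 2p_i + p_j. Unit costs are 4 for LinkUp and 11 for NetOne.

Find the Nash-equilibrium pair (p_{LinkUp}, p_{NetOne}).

LinkUp's profit: π = (p_{LinkUp} − 4)(75 − 2p_{LinkUp} + p_{NetOne}).
∂π/∂p_{LinkUp} = 83 − 4p_{LinkUp} + p_{NetOne} = 0 ⇒ p_{LinkUp} = 20.75 + 0.25p_{NetOne}.
Similarly p_{NetOne} = 24.25 + 0.25p_{LinkUp}.
Plugging p_{NetOne} into LinkUp's best response: p_{LinkUp} = 20.75 + 0.25(24.25 + 0.25p_{LinkUp}) ⇒ 0.9375p_{LinkUp} = 26.8125, so p_{LinkUp} = 28.6.
Then p_{NetOne} = 24.25 + 0.25·28.6 = 31.4.

28.6, 31.4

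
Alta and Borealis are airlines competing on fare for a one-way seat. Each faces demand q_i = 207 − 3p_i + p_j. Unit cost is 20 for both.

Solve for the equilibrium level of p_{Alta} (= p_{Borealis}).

53.4

Alta's profit: π = (p_{Alta} − 20)(207 − 3p_{Alta} + p_{Borealis}).
∂π/∂p_{Alta} = 267 − 6p_{Alta} + p_{Borealis} = 0 ⇒ p_{Alta} = 44.5 + (1/6)p_{Borealis}.
The game is symmetric, so in equilibrium p_{Borealis} = p_{Alta}: the reaction function gives (5/6)p_{Alta} = 44.5, hence p_{Alta} = 53.4.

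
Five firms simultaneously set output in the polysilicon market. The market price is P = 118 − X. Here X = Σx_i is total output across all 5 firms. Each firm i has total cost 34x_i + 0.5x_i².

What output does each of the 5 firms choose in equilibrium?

12

A representative firm's profit is π_i = x_i(118 − X) − 34x_i − 0.5x_i², with X = x_i + Σ_{j≠i} x_j.
First-order condition: 84 − 3x_i − Σ_{j≠i} x_j = 0.
In a symmetric equilibrium every firm chooses the same x, so Σ_{j≠i} x_j = 4x. The condition becomes 84 − 7x = 0, giving x = 84/7 = 12.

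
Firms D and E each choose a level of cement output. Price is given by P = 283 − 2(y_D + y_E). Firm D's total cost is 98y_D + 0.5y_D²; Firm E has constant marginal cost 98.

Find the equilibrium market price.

167.375

Firm D's profit: π = y_D(283 − 2(y_D + y_E)) − 98y_D − 0.5y_D².
∂π/∂y_D = 185 − 5y_D − 2y_E = 0, so y_D = 37 − 0.4y_E.
For E: ∂π/∂y_E = 185 − 4y_E − 2y_D = 0 ⇒ y_E = 46.25 − 0.5y_D.
Plugging y_E into D's best response: y_D = 37 − 0.4(46.25 − 0.5y_D) ⇒ 0.8y_D = 18.5, so y_D = 23.125.
Then y_E = 46.25 − 0.5·23.125 = 34.6875.
Equilibrium price: P = 283 − 2·57.8125 = 167.375.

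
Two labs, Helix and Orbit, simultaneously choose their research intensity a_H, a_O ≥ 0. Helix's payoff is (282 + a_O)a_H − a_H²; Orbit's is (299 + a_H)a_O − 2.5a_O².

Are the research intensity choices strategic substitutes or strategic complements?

Expanding Helix's payoff: 282a_H + a_Oa_H − a_H².
∂π/∂a_H = 282 + a_O − 2a_H = 0, so a_H = 141 + 0.5a_O.
The best-response slope da_H/da_O = 0.5 > 0: the reaction function is upward-sloping, so the choices are strategic complements.

strategic complements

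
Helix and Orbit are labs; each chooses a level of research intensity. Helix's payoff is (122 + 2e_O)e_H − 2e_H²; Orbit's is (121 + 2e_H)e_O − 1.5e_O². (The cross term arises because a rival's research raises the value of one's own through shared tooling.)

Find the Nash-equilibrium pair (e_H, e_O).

Expanding Helix's payoff: 122e_H + 2e_Oe_H − 2e_H².
∂π/∂e_H = 122 + 2e_O − 4e_H = 0, so e_H = 30.5 + 0.5e_O.
Likewise for Orbit: e_O = 121/3 + (2/3)e_H.
Solving the two reaction functions simultaneously: (1 − (0.5)(2/3))e_H = 30.5 + 0.5·(121/3), so (2/3)e_H = 152/3 and e_H = 76.
Then e_O = 121/3 + (2/3)·76 = 91.

76, 91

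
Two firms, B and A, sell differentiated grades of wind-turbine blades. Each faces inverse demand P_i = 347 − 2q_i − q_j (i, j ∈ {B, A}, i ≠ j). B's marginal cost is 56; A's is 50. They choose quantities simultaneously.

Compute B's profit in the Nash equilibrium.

Firm B's profit: π = q_B(347 − 2q_B − q_A) − 56q_B.
∂π/∂q_B = 291 − 4q_B − q_A = 0 ⇒ q_B = 72.75 − 0.25q_A.
Similarly q_A = 74.25 − 0.25q_B.
Plugging q_A into B's best response: q_B = 72.75 − 0.25(74.25 − 0.25q_B) ⇒ 0.9375q_B = 54.1875, so q_B = 57.8.
Then q_A = 74.25 − 0.25·57.8 = 59.8.
P_B = 347 − 2·57.8 − 59.8 = 171.6.
Profit = (171.6 − 56)·57.8 = 6681.68.

6681.68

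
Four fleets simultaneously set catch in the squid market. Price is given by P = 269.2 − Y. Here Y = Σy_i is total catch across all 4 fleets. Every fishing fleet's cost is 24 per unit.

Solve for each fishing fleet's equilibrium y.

49.04

A representative fishing fleet's profit is π_i = y_i(269.2 − Y) − 24y_i, with Y = y_i + Σ_{j≠i} y_j.
First-order condition: 245.2 − 2y_i − Σ_{j≠i} y_j = 0.
Imposing symmetry (y_j = y for all j) turns Σ_{j≠i} y_j into 3y, so 245.2 = 5y and y = 49.04.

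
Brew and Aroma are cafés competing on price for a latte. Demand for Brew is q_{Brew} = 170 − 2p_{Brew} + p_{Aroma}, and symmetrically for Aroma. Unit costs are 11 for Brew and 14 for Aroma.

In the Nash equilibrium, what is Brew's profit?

Brew's profit: π = (p_{Brew} − 11)(170 − 2p_{Brew} + p_{Aroma}).
∂π/∂p_{Brew} = 192 − 4p_{Brew} + p_{Aroma} = 0 ⇒ p_{Brew} = 48 + 0.25p_{Aroma}.
Similarly p_{Aroma} = 49.5 + 0.25p_{Brew}.
Plugging p_{Aroma} into Brew's best response: p_{Brew} = 48 + 0.25(49.5 + 0.25p_{Brew}) ⇒ 0.9375p_{Brew} = 60.375, so p_{Brew} = 64.4.
Then p_{Aroma} = 49.5 + 0.25·64.4 = 65.6.
q_{Brew} = 170 − 2·64.4 + 65.6 = 106.8.
Profit = (64.4 − 11)·106.8 = 5703.12.

5703.12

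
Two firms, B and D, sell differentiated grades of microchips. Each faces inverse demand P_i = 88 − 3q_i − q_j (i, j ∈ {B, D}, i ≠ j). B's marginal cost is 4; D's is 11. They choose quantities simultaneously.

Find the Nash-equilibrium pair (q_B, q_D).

Firm B's profit: π = q_B(88 − 3q_B − q_D) − 4q_B.
∂π/∂q_B = 84 − 6q_B − q_D = 0 ⇒ q_B = 14 − (1/6)q_D.
Similarly q_D = 77/6 − (1/6)q_B.
Substituting the second reaction function into the first: q_B = 14 − (1/6)(77/6 − (1/6)q_B), which gives (35/36)q_B = 427/36 ⇒ q_B = 12.2.
Then q_D = 77/6 − (1/6)·12.2 = 10.8.

12.2, 10.8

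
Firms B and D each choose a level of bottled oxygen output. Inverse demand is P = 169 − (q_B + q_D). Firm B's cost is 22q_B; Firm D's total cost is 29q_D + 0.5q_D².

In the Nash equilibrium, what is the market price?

82.2

Firm B's profit: π = q_B(169 − (q_B + q_D)) − 22q_B.
∂π/∂q_B = 147 − 2q_B − q_D = 0, so q_B = 73.5 − 0.5q_D.
For D: ∂π/∂q_D = 140 − 3q_D − q_B = 0 ⇒ q_D = 140/3 − (1/3)q_B.
Solving the two reaction functions simultaneously: (1 − (−0.5)(−1/3))q_B = 73.5 − 0.5·(140/3), so (5/6)q_B = 301/6 and q_B = 60.2.
Then q_D = 140/3 − (1/3)·60.2 = 26.6.
Equilibrium price: P = 169 − 86.8 = 82.2.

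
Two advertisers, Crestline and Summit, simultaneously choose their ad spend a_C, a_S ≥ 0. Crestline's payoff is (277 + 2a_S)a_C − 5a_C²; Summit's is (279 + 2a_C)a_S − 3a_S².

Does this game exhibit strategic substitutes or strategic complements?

strategic complements

Expanding Crestline's payoff: 277a_C + 2a_Sa_C − 5a_C².
∂π/∂a_C = 277 + 2a_S − 10a_C = 0, so a_C = 27.7 + 0.2a_S.
The best-response slope da_C/da_S = 0.2 > 0: the reaction function is upward-sloping, so the choices are strategic complements.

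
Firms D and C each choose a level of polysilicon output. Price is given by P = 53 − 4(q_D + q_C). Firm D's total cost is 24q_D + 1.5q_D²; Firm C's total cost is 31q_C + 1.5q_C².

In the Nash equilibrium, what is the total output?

3.4

Firm D's profit: π = q_D(53 − 4(q_D + q_C)) − 24q_D − 1.5q_D².
∂π/∂q_D = 29 − 11q_D − 4q_C = 0, so q_D = 29/11 − (4/11)q_C.
By the same steps for C: q_C = 2 − (4/11)q_D.
Solving the two reaction functions simultaneously: (1 − (−4/11)(−4/11))q_D = 29/11 − (4/11)·2, so (105/121)q_D = 21/11 and q_D = 2.2.
Then q_C = 2 − (4/11)·2.2 = 1.2.
Total output: 2.2 + 1.2 = 3.4.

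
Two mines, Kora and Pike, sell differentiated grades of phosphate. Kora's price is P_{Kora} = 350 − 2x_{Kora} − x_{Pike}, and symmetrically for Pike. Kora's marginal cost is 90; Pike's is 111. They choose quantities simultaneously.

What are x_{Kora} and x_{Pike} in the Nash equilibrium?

Mine Kora's profit: π = x_{Kora}(350 − 2x_{Kora} − x_{Pike}) − 90x_{Kora}.
∂π/∂x_{Kora} = 260 − 4x_{Kora} − x_{Pike} = 0 ⇒ x_{Kora} = 65 − 0.25x_{Pike}.
Similarly x_{Pike} = 59.75 − 0.25x_{Kora}.
Substituting the second reaction function into the first: x_{Kora} = 65 − 0.25(59.75 − 0.25x_{Kora}), which gives 0.9375x_{Kora} = 50.0625 ⇒ x_{Kora} = 53.4.
Then x_{Pike} = 59.75 − 0.25·53.4 = 46.4.

53.4, 46.4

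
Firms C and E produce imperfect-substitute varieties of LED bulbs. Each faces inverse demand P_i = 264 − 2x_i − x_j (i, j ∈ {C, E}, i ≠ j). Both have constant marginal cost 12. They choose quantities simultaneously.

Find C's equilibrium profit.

Firm C's profit: π = x_C(264 − 2x_C − x_E) − 12x_C.
∂π/∂x_C = 252 − 4x_C − x_E = 0 ⇒ x_C = 63 − 0.25x_E.
Setting x_C = x_E in the reaction function: x_C = 63 − 0.25x_C, so x_C = 63 / 1.25 = 50.4.
P_C = 264 − 2·50.4 − 50.4 = 112.8.
Profit = (112.8 − 12)·50.4 = 5080.32.

5080.32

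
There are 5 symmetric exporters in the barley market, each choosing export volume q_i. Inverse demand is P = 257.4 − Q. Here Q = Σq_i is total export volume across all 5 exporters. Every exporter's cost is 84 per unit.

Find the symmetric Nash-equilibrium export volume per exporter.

A representative exporter's profit is π_i = q_i(257.4 − Q) − 84q_i, with Q = q_i + Σ_{j≠i} q_j.
First-order condition: 173.4 − 2q_i − Σ_{j≠i} q_j = 0.
Imposing symmetry (q_j = q for all j) turns Σ_{j≠i} q_j into 4q, so 173.4 = 6q and q = 28.9.

28.9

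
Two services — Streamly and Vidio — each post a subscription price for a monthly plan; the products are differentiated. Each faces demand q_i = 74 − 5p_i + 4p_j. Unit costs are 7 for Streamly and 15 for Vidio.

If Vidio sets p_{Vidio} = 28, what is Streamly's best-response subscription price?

Streamly's profit: π = (p_{Streamly} − 7)(74 − 5p_{Streamly} + 4p_{Vidio}).
∂π/∂p_{Streamly} = 109 − 10p_{Streamly} + 4p_{Vidio} = 0 ⇒ p_{Streamly} = 10.9 + 0.4p_{Vidio}.
At p_{Vidio} = 28: p_{Streamly} = 10.9 + 0.4·28 = 22.1.

22.1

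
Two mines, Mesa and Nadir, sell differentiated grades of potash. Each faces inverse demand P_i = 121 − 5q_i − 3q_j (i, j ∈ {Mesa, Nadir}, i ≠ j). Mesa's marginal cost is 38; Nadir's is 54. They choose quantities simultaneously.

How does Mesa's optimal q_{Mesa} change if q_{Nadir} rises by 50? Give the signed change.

Mine Mesa's profit: π = q_{Mesa}(121 − 5q_{Mesa} − 3q_{Nadir}) − 38q_{Mesa}.
∂π/∂q_{Mesa} = 83 − 10q_{Mesa} − 3q_{Nadir} = 0 ⇒ q_{Mesa} = 8.3 − 0.3q_{Nadir}.
The reaction-function slope is −0.3, so a 50-unit rise in q_{Nadir} moves q_{Mesa} by −0.3 × 50 = −15. Mesa's best response falls — the actions are strategic substitutes.

-15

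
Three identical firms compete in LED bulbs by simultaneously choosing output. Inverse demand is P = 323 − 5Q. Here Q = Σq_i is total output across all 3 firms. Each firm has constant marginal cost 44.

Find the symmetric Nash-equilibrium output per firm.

13.95

A representative firm's profit is π_i = q_i(323 − 5Q) − 44q_i, with Q = q_i + Σ_{j≠i} q_j.
First-order condition: 279 − 10q_i − 5Σ_{j≠i} q_j = 0.
With identical firms, set every q_j = q: then 279 − 10q − 10q = 0, i.e. q = 279/20 = 13.95.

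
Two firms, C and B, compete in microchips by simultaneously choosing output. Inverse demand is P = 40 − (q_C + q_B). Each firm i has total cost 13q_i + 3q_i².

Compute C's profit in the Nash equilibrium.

Firm C's profit: π = q_C(40 − (q_C + q_B)) − 13q_C − 3q_C².
∂π/∂q_C = 27 − 8q_C − q_B = 0, so q_C = 3.375 − 0.125q_B.
The game is symmetric, so in equilibrium q_B = q_C: the reaction function gives 1.125q_C = 3.375, hence q_C = 3.
Price P = 40 − 6 = 34.
C's profit: (34 − 13)·3 − 3(3)² = 36.

36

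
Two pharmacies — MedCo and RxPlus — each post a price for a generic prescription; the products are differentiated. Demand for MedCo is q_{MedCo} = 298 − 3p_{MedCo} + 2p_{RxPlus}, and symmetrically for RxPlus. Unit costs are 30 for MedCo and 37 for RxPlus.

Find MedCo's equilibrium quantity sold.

MedCo's profit: π = (p_{MedCo} − 30)(298 − 3p_{MedCo} + 2p_{RxPlus}).
∂π/∂p_{MedCo} = 388 − 6p_{MedCo} + 2p_{RxPlus} = 0 ⇒ p_{MedCo} = 194/3 + (1/3)p_{RxPlus}.
Similarly p_{RxPlus} = 409/6 + (1/3)p_{MedCo}.
Substituting the second reaction function into the first: p_{MedCo} = 194/3 + (1/3)(409/6 + (1/3)p_{MedCo}), which gives (8/9)p_{MedCo} = 1573/18 ⇒ p_{MedCo} = 98.3125.
Then p_{RxPlus} = 409/6 + (1/3)·98.3125 = 100.9375.
q_{MedCo} = 298 − 3·98.3125 + 2·100.9375 = 204.9375.

204.9375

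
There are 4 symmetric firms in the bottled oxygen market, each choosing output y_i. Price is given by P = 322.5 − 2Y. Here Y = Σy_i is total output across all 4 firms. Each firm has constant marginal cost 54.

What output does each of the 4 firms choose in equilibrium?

A representative firm's profit is π_i = y_i(322.5 − 2Y) − 54y_i, with Y = y_i + Σ_{j≠i} y_j.
First-order condition: 268.5 − 4y_i − 2Σ_{j≠i} y_j = 0.
Imposing symmetry (y_j = y for all j) turns Σ_{j≠i} y_j into 3y, so 268.5 = 10y and y = 26.85.

26.85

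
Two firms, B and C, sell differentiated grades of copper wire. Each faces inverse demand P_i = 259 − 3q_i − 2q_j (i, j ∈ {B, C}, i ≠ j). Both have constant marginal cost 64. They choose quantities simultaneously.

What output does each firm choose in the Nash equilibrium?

24.375

Firm B's profit: π = q_B(259 − 3q_B − 2q_C) − 64q_B.
∂π/∂q_B = 195 − 6q_B − 2q_C = 0 ⇒ q_B = 32.5 − (1/3)q_C.
The game is symmetric, so in equilibrium q_C = q_B: the reaction function gives (4/3)q_B = 32.5, hence q_B = 24.375.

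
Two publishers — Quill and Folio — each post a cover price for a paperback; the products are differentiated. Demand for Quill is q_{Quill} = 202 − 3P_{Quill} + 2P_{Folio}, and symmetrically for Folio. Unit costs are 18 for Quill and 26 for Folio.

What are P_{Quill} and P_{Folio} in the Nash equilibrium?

Quill's profit: π = (P_{Quill} − 18)(202 − 3P_{Quill} + 2P_{Folio}).
∂π/∂P_{Quill} = 256 − 6P_{Quill} + 2P_{Folio} = 0 ⇒ P_{Quill} = 128/3 + (1/3)P_{Folio}.
Similarly P_{Folio} = 140/3 + (1/3)P_{Quill}.
Plugging P_{Folio} into Quill's best response: P_{Quill} = 128/3 + (1/3)(140/3 + (1/3)P_{Quill}) ⇒ (8/9)P_{Quill} = 524/9, so P_{Quill} = 65.5.
Then P_{Folio} = 140/3 + (1/3)·65.5 = 68.5.

65.5, 68.5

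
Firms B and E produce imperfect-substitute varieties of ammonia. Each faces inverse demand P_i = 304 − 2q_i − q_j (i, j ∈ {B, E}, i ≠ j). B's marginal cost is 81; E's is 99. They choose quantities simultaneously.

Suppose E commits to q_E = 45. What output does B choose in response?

44.5

Firm B's profit: π = q_B(304 − 2q_B − q_E) − 81q_B.
∂π/∂q_B = 223 − 4q_B − q_E = 0 ⇒ q_B = 55.75 − 0.25q_E.
At q_E = 45: q_B = 55.75 − 0.25·45 = 44.5.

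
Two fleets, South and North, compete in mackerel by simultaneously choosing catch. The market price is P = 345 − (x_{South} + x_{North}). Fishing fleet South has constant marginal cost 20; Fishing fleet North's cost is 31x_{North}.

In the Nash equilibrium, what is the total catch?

Fishing fleet South's profit: π = x_{South}(345 − (x_{South} + x_{North})) − 20x_{South}.
∂π/∂x_{South} = 325 − 2x_{South} − x_{North} = 0, so x_{South} = 162.5 − 0.5x_{North}.
By the same steps for North: x_{North} = 157 − 0.5x_{South}.
Solving the two reaction functions simultaneously: (1 − (−0.5)(−0.5))x_{South} = 162.5 − 0.5·157, so 0.75x_{South} = 84 and x_{South} = 112.
Then x_{North} = 157 − 0.5·112 = 101.
Total catch: 112 + 101 = 213.

213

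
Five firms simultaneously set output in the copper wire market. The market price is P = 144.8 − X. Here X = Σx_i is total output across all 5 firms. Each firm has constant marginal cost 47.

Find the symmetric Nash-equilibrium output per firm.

A representative firm's profit is π_i = x_i(144.8 − X) − 47x_i, with X = x_i + Σ_{j≠i} x_j.
First-order condition: 97.8 − 2x_i − Σ_{j≠i} x_j = 0.
Imposing symmetry (x_j = x for all j) turns Σ_{j≠i} x_j into 4x, so 97.8 = 6x and x = 16.3.

16.3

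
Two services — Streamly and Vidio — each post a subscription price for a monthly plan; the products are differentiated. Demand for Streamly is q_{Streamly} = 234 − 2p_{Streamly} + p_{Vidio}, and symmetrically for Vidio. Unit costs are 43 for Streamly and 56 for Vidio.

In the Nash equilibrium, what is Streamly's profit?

Streamly's profit: π = (p_{Streamly} − 43)(234 − 2p_{Streamly} + p_{Vidio}).
∂π/∂p_{Streamly} = 320 − 4p_{Streamly} + p_{Vidio} = 0 ⇒ p_{Streamly} = 80 + 0.25p_{Vidio}.
Similarly p_{Vidio} = 86.5 + 0.25p_{Streamly}.
Substituting the second reaction function into the first: p_{Streamly} = 80 + 0.25(86.5 + 0.25p_{Streamly}), which gives 0.9375p_{Streamly} = 101.625 ⇒ p_{Streamly} = 108.4.
Then p_{Vidio} = 86.5 + 0.25·108.4 = 113.6.
q_{Streamly} = 234 − 2·108.4 + 113.6 = 130.8.
Profit = (108.4 − 43)·130.8 = 8554.32.

8554.32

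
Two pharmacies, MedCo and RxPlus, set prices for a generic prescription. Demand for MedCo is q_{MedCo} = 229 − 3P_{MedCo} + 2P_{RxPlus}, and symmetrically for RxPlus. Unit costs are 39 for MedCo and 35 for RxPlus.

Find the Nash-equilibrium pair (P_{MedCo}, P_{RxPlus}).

MedCo's profit: π = (P_{MedCo} − 39)(229 − 3P_{MedCo} + 2P_{RxPlus}).
∂π/∂P_{MedCo} = 346 − 6P_{MedCo} + 2P_{RxPlus} = 0 ⇒ P_{MedCo} = 173/3 + (1/3)P_{RxPlus}.
Similarly P_{RxPlus} = 167/3 + (1/3)P_{MedCo}.
Substituting the second reaction function into the first: P_{MedCo} = 173/3 + (1/3)(167/3 + (1/3)P_{MedCo}), which gives (8/9)P_{MedCo} = 686/9 ⇒ P_{MedCo} = 85.75.
Then P_{RxPlus} = 167/3 + (1/3)·85.75 = 84.25.

85.75, 84.25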